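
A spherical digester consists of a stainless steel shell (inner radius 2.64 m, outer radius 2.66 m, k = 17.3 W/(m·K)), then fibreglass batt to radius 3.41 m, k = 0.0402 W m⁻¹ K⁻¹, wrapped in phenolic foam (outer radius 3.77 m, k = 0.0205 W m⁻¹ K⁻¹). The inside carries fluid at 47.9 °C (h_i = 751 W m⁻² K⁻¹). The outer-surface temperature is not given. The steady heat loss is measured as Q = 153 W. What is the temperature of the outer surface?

T_out = 6.22 °C

Series resistances:
  R_conv,in = 1/(4πr²h) = 1/(4π·2.64²·751) = 1.520×10^-5 K/W
  R_stainless steel = (1/2.64 − 1/2.66)/(4πk) = 0.002848/(4π·17.3) = 1.310×10^-5 K/W
  R_fibreglass batt = (1/2.66 − 1/3.41)/(4πk) = 0.08268/(4π·0.0402) = 0.1637 K/W
  R_phenolic foam = (1/3.41 − 1/3.77)/(4πk) = 0.02800/(4π·0.0205) = 0.1087 K/W
ΣR = 0.2724 K/W
ΔT = Q·ΣR = 153 × 0.2724 = 41.68 K
Heat flows outward, so T_out = T_in − ΔT = 47.9 − 41.68 = 6.22 °C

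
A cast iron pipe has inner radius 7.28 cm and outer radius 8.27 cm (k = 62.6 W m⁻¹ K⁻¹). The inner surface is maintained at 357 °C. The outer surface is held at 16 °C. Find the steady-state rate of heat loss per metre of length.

Q' = 1050 kW/m

Q' = 2πk·ΔT/ln(r₂/r₁) = 2π × 62.6 × 341 / ln(0.0827/0.0728) = 1.05×10^6 W/m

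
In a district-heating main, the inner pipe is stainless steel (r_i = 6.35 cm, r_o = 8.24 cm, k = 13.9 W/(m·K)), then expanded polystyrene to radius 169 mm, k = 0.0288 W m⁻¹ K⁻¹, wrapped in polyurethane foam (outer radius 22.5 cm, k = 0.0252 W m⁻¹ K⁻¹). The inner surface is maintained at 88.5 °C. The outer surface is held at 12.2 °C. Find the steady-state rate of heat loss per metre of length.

Q' = 13.2 W/m

Series thermal resistances, inner to outer:
  R'_stainless steel = ln(0.0824/0.0635)/(2πk) = 0.2605/(2π·13.9) = 0.002983 m·K/W
  R'_expanded polystyrene = ln(0.169/0.0824)/(2πk) = 0.7183/(2π·0.0288) = 3.970 m·K/W
  R'_polyurethane foam = ln(0.225/0.169)/(2πk) = 0.2862/(2π·0.0252) = 1.808 m·K/W
ΣR = 0.002983 + 3.970 + 1.808 = 5.781 m·K/W
Q' = ΔT/ΣR = (88.5 °C − 12.2 °C)/5.781 = 13.2 W/m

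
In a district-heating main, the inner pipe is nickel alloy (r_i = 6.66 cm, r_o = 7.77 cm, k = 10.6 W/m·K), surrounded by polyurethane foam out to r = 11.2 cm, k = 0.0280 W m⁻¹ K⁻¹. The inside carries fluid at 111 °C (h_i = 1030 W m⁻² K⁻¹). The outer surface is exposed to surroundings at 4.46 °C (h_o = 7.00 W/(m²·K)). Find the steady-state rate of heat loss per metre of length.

Resistance network (inner→outer):
  R'_conv,in = 1/(2πr h) = 1/(2π·0.0666·1030) = 0.002320 m·K/W
  R'_nickel alloy = ln(0.0777/0.0666)/(2πk) = 0.1542/(2π·10.6) = 0.002315 m·K/W
  R'_polyurethane foam = ln(0.112/0.0777)/(2πk) = 0.3656/(2π·0.0280) = 2.078 m·K/W
  R'_conv,out = 1/(2πr h) = 1/(2π·0.112·7.00) = 0.2030 m·K/W
ΣR = 0.002320 + 0.002315 + 2.078 + 0.2030 = 2.286 m·K/W
Q' = ΔT/ΣR = (111 °C − 4.46 °C)/2.286 = 46.6 W/m

Q' = 46.6 W/m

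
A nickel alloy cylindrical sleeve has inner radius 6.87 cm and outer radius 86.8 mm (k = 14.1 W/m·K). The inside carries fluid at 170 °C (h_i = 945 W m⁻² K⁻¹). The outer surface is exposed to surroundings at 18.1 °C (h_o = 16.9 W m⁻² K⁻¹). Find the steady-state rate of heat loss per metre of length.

Q' = 1340 W/m

Series thermal resistances, inner to outer:
  R'_conv,in = 1/(2πr h) = 1/(2π·0.0687·945) = 0.002451 m·K/W
  R'_nickel alloy = ln(0.0868/0.0687)/(2πk) = 0.2339/(2π·14.1) = 0.002640 m·K/W
  R'_conv,out = 1/(2πr h) = 1/(2π·0.0868·16.9) = 0.1085 m·K/W
ΣR = 0.002451 + 0.002640 + 0.1085 = 0.1136 m·K/W
Q' = ΔT/ΣR = (170 °C − 18.1 °C)/0.1136 = 1340 W/m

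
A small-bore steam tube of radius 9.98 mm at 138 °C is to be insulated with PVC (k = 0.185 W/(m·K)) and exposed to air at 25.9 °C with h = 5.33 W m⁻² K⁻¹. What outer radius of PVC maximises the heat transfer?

For a cylinder, r_cr = k_ins/h = 0.185/5.33 = 0.0347 m = 3.47 cm

r_cr = 3.47 cm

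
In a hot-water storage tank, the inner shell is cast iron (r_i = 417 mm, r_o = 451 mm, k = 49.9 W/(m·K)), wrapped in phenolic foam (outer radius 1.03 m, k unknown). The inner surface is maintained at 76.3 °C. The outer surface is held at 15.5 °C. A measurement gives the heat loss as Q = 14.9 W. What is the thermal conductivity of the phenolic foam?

k = 0.0243 W/m·K

ΣR = ΔT/Q = |76.3 − 15.5|/14.9 = 4.081 K/W
Known resistances:
  R_cast iron = (1/0.417 − 1/0.451)/(4πk) = 0.1808/(4π·49.9) = 2.883×10^-4 K/W
R_phenolic foam = ΣR − ΣR_known = 4.081 − 2.883×10^-4 = 4.081 K/W
(1/r₁−1/r₂)/(4πk) = 4.081 ⇒ k = 1.246/(4π·4.081) = 0.0243 W/m·K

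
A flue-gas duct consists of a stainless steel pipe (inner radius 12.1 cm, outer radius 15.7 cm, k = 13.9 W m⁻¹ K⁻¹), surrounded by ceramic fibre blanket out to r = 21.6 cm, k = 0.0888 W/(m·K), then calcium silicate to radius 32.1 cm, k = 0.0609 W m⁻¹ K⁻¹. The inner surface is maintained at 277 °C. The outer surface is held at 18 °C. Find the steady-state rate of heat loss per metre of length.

Q' = 161 W/m

Series thermal resistances, inner to outer:
  R'_stainless steel = ln(0.157/0.121)/(2πk) = 0.2605/(2π·13.9) = 0.002982 m·K/W
  R'_ceramic fibre blanket = ln(0.216/0.157)/(2πk) = 0.3190/(2π·0.0888) = 0.5718 m·K/W
  R'_calcium silicate = ln(0.321/0.216)/(2πk) = 0.3962/(2π·0.0609) = 1.035 m·K/W
ΣR = 0.002982 + 0.5718 + 1.035 = 1.610 m·K/W
Q' = ΔT/ΣR = (277 °C − 18 °C)/1.610 = 161 W/m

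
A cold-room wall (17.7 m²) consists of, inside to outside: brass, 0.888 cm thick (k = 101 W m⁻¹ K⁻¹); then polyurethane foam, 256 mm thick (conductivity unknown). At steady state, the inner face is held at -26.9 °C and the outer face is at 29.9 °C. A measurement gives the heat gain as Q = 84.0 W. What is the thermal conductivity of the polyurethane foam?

ΣR = ΔT/Q = |-26.9 − 29.9|/84.0 = 0.6762 K/W
Known resistances:
  R_brass = L/(kA) = 0.00888/(101·17.7) = 4.967×10^-6 K/W
R_polyurethane foam = ΣR − ΣR_known = 0.6762 − 4.967×10^-6 = 0.6762 K/W
L/(kA) = 0.6762 ⇒ k = 0.256/(0.6762·17.7) = 0.0214 W/m·K

k = 0.0214 W/m·K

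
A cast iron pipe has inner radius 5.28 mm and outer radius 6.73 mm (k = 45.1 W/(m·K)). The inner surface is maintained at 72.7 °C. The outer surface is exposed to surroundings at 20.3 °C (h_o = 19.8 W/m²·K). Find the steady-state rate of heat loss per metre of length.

Series thermal resistances, inner to outer:
  R'_cast iron = ln(0.00673/0.00528)/(2πk) = 0.2426/(2π·45.1) = 8.563×10^-4 m·K/W
  R'_conv,out = 1/(2πr h) = 1/(2π·0.00673·19.8) = 1.194 m·K/W
ΣR = 8.563×10^-4 + 1.194 = 1.195 m·K/W
Q' = ΔT/ΣR = (72.7 °C − 20.3 °C)/1.195 = 43.8 W/m

Q' = 43.8 W/m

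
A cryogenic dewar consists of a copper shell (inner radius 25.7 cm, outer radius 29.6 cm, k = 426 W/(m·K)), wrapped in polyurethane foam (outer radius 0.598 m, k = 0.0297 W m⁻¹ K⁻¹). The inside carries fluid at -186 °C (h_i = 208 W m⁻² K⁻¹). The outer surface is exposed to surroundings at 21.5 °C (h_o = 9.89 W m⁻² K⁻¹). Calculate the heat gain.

Q = 45.1 W

Resistance network (inner→outer):
  R_conv,in = 1/(4πr²h) = 1/(4π·0.257²·208) = 0.005792 K/W
  R_copper = (1/0.257 − 1/0.296)/(4πk) = 0.5127/(4π·426) = 9.577×10^-5 K/W
  R_polyurethane foam = (1/0.296 − 1/0.598)/(4πk) = 1.706/(4π·0.0297) = 4.571 K/W
  R_conv,out = 1/(4πr²h) = 1/(4π·0.598²·9.89) = 0.02250 K/W
ΣR = 0.005792 + 9.577×10^-5 + 4.571 + 0.02250 = 4.599 K/W
Q = ΔT/ΣR = (-186 °C − 21.5 °C)/4.599 = -45.1 W
(Negative Q ⇒ heat flows inward; heat gain = 45.1 W.)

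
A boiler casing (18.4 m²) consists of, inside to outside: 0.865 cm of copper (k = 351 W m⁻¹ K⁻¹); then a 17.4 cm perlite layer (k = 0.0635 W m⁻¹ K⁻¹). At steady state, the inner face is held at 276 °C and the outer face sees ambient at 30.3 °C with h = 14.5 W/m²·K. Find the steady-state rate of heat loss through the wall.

Q = 1610 W

Resistance network (inner→outer):
  R_copper = L/(kA) = 0.00865/(351·18.4) = 1.339×10^-6 K/W
  R_perlite = L/(kA) = 0.174/(0.0635·18.4) = 0.1489 K/W
  R_conv,out = 1/(hA) = 1/(14.5·18.4) = 0.003748 K/W
ΣR = 1.339×10^-6 + 0.1489 + 0.003748 = 0.1526 K/W
Q = ΔT/ΣR = (276 °C − 30.3 °C)/0.1526 = 1610 W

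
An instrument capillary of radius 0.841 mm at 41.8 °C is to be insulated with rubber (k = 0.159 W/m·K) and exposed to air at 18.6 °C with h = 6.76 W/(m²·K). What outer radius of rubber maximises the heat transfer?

r_cr = 2.35 cm

For a cylinder, r_cr = k_ins/h = 0.159/6.76 = 0.0235 m = 2.35 cm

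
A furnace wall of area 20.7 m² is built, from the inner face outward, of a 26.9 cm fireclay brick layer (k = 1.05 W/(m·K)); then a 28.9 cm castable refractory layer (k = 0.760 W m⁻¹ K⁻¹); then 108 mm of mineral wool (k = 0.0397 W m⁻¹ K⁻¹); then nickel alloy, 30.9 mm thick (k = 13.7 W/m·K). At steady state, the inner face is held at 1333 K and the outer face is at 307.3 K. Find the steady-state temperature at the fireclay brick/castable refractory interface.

Treat each layer as a resistance in series:
  R_fireclay brick = L/(kA) = 0.269/(1.05·20.7) = 0.01238 K/W
  R_castable refractory = L/(kA) = 0.289/(0.760·20.7) = 0.01837 K/W
  R_mineral wool = L/(kA) = 0.108/(0.0397·20.7) = 0.1314 K/W
  R_nickel alloy = L/(kA) = 0.0309/(13.7·20.7) = 1.090×10^-4 K/W
ΣR = 0.01238 + 0.01837 + 0.1314 + 1.090×10^-4 = 0.1623 K/W
Q = ΔT/ΣR = (1333 K − 307.3 K)/0.1623 = 6320 W
From the inner boundary to the fireclay brick/castable refractory interface, ΣR_partial = 0.01238 K/W.
T_interface = T_in − Q·ΣR_partial = 1333 K − (6320)(0.01238) = 1255 K

T = 1255 K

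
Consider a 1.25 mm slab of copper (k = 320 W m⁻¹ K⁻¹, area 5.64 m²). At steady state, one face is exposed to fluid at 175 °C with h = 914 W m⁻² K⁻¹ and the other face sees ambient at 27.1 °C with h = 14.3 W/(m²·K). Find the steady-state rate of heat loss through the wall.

Q = 11700 W

Series thermal resistances, inner to outer:
  R_conv,in = 1/(hA) = 1/(914·5.64) = 1.940×10^-4 K/W
  R_copper = L/(kA) = 0.00125/(320·5.64) = 6.926×10^-7 K/W
  R_conv,out = 1/(hA) = 1/(14.3·5.64) = 0.01240 K/W
ΣR = 1.940×10^-4 + 6.926×10^-7 + 0.01240 = 0.01259 K/W
Q = ΔT/ΣR = (175 °C − 27.1 °C)/0.01259 = 11700 W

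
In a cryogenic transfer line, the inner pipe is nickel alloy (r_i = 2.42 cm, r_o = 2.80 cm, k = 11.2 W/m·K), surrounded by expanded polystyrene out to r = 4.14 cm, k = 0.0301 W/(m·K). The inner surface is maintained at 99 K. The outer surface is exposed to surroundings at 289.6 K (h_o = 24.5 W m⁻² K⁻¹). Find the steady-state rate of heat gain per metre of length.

Q' = 85.6 W/m

Series thermal resistances, inner to outer:
  R'_nickel alloy = ln(0.0280/0.0242)/(2πk) = 0.1459/(2π·11.2) = 0.002073 m·K/W
  R'_expanded polystyrene = ln(0.0414/0.0280)/(2πk) = 0.3911/(2π·0.0301) = 2.068 m·K/W
  R'_conv,out = 1/(2πr h) = 1/(2π·0.0414·24.5) = 0.1569 m·K/W
ΣR = 0.002073 + 2.068 + 0.1569 = 2.227 m·K/W
Q' = ΔT/ΣR = (99 K − 289.6 K)/2.227 = -85.6 W/m
(Negative Q' ⇒ heat flows inward; heat gain = 85.6 W/m.)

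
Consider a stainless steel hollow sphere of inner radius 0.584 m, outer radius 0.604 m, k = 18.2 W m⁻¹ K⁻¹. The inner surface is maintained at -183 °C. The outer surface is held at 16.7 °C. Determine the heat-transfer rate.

Q = 4πk·ΔT/(1/r₁ − 1/r₂) = 4π × 18.2 × 199.7 / (1/0.584 − 1/0.604) = 8.06×10^5 W

Q = 8.06×10^5 W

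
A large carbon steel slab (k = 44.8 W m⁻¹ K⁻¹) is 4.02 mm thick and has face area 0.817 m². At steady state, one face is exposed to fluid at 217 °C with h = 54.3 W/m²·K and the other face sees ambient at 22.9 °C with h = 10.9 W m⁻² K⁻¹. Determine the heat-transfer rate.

Treat each layer as a resistance in series:
  R_conv,in = 1/(hA) = 1/(54.3·0.817) = 0.02254 K/W
  R_carbon steel = L/(kA) = 0.00402/(44.8·0.817) = 1.098×10^-4 K/W
  R_conv,out = 1/(hA) = 1/(10.9·0.817) = 0.1123 K/W
ΣR = 0.02254 + 1.098×10^-4 + 0.1123 = 0.1349 K/W
Q = ΔT/ΣR = (217 °C − 22.9 °C)/0.1349 = 1440 W

Q = 1440 W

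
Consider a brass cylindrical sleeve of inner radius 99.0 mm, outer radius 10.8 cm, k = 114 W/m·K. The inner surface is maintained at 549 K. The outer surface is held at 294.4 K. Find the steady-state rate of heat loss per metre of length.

Q' = 2.10×10^6 W/m

Q' = 2πk·ΔT/ln(r₂/r₁) = 2π × 114 × 254.6 / ln(0.108/0.0990) = 2.10×10^6 W/m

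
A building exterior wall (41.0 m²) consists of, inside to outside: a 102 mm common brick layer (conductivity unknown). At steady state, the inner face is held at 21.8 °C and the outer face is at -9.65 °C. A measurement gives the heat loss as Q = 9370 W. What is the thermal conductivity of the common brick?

k = 0.741 W/m·K

ΣR = ΔT/Q = |21.8 − -9.65|/9370 = 0.003356 K/W
L/(kA) = 0.003356 ⇒ k = 0.102/(0.003356·41.0) = 0.741 W/m·K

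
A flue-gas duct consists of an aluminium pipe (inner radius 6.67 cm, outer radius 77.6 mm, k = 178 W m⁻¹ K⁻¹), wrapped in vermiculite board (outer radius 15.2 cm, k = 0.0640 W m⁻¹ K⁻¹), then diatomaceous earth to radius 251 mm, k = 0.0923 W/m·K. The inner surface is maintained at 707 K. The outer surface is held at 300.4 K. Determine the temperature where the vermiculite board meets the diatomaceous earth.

Treat each layer as a resistance in series:
  R'_aluminium = ln(0.0776/0.0667)/(2πk) = 0.1514/(2π·178) = 1.353×10^-4 m·K/W
  R'_vermiculite board = ln(0.152/0.0776)/(2πk) = 0.6723/(2π·0.0640) = 1.672 m·K/W
  R'_diatomaceous earth = ln(0.251/0.152)/(2πk) = 0.5016/(2π·0.0923) = 0.8649 m·K/W
ΣR = 1.353×10^-4 + 1.672 + 0.8649 = 2.537 m·K/W
Q' = ΔT/ΣR = (707 K − 300.4 K)/2.537 = 160.3 W/m
From the inner boundary to the vermiculite board/diatomaceous earth interface, ΣR_partial = 1.672 m·K/W.
T_interface = T_in − Q'·ΣR_partial = 707 K − (160.3)(1.672) = 439 K

T = 439 K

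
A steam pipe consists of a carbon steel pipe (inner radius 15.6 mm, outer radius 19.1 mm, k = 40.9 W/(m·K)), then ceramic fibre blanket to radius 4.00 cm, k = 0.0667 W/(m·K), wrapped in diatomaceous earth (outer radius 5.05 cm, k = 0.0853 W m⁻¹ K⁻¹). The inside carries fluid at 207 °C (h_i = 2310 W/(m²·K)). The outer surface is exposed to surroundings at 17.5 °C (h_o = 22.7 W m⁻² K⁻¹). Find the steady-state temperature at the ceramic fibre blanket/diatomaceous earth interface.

Treat each layer as a resistance in series:
  R'_conv,in = 1/(2πr h) = 1/(2π·0.0156·2310) = 0.004417 m·K/W
  R'_carbon steel = ln(0.0191/0.0156)/(2πk) = 0.2024/(2π·40.9) = 7.877×10^-4 m·K/W
  R'_ceramic fibre blanket = ln(0.0400/0.0191)/(2πk) = 0.7392/(2π·0.0667) = 1.764 m·K/W
  R'_diatomaceous earth = ln(0.0505/0.0400)/(2πk) = 0.2331/(2π·0.0853) = 0.4349 m·K/W
  R'_conv,out = 1/(2πr h) = 1/(2π·0.0505·22.7) = 0.1388 m·K/W
ΣR = 0.004417 + 7.877×10^-4 + 1.764 + 0.4349 + 0.1388 = 2.343 m·K/W
Q' = ΔT/ΣR = (207 °C − 17.5 °C)/2.343 = 80.88 W/m
From the inner boundary to the ceramic fibre blanket/diatomaceous earth interface, ΣR_partial = 1.769 m·K/W.
T_interface = T_in − Q'·ΣR_partial = 207 °C − (80.88)(1.769) = 63.9 °C

T = 63.9 °C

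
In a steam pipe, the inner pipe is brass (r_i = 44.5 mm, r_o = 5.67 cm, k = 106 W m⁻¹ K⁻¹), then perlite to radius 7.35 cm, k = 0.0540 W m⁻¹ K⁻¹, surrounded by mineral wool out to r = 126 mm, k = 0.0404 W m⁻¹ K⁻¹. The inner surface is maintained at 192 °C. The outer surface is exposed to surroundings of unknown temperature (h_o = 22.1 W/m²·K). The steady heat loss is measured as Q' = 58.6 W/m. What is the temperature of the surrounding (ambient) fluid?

T_out = 19.4 °C

Series resistances:
  R'_brass = ln(0.0567/0.0445)/(2πk) = 0.2423/(2π·106) = 3.638×10^-4 m·K/W
  R'_perlite = ln(0.0735/0.0567)/(2πk) = 0.2595/(2π·0.0540) = 0.7649 m·K/W
  R'_mineral wool = ln(0.126/0.0735)/(2πk) = 0.5390/(2π·0.0404) = 2.123 m·K/W
  R'_conv,out = 1/(2πr h) = 1/(2π·0.126·22.1) = 0.05716 m·K/W
ΣR = 2.946 m·K/W
ΔT = Q'·ΣR = 58.6 × 2.946 = 172.6 K
Heat flows outward, so T_out = T_in − ΔT = 192 − 172.6 = 19.4 °C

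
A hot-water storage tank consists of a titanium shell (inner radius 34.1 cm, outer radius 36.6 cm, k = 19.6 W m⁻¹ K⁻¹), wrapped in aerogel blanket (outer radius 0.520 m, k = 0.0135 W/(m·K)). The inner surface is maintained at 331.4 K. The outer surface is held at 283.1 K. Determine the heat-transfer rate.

Q = 10.1 W

Resistance network (inner→outer):
  R_titanium = (1/0.341 − 1/0.366)/(4πk) = 0.2003/(4π·19.6) = 8.133×10^-4 K/W
  R_aerogel blanket = (1/0.366 − 1/0.520)/(4πk) = 0.8092/(4π·0.0135) = 4.770 K/W
ΣR = 8.133×10^-4 + 4.770 = 4.771 K/W
Q = ΔT/ΣR = (331.4 K − 283.1 K)/4.771 = 10.1 W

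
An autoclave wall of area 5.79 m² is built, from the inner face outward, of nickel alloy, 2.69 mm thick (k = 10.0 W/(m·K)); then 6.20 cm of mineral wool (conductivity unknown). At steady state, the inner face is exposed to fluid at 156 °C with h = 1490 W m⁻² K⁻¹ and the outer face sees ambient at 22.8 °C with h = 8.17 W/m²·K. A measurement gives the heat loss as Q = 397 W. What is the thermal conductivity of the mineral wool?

k = 0.0341 W/m·K

ΣR = ΔT/Q = |156 − 22.8|/397 = 0.3355 K/W
Known resistances:
  R_conv,in = 1/(hA) = 1/(1490·5.79) = 1.159×10^-4 K/W
  R_nickel alloy = L/(kA) = 0.00269/(10.0·5.79) = 4.646×10^-5 K/W
  R_conv,out = 1/(hA) = 1/(8.17·5.79) = 0.02114 K/W
R_mineral wool = ΣR − ΣR_known = 0.3355 − 0.02130 = 0.3142 K/W
L/(kA) = 0.3142 ⇒ k = 0.0620/(0.3142·5.79) = 0.0341 W/m·K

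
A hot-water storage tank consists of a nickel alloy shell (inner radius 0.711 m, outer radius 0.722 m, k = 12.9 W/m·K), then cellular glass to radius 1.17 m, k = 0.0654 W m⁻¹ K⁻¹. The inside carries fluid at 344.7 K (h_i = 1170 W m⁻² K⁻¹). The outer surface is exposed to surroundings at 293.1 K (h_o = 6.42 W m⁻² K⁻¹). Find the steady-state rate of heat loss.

Q = 78.8 W

Resistance network (inner→outer):
  R_conv,in = 1/(4πr²h) = 1/(4π·0.711²·1170) = 1.345×10^-4 K/W
  R_nickel alloy = (1/0.711 − 1/0.722)/(4πk) = 0.02143/(4π·12.9) = 1.322×10^-4 K/W
  R_cellular glass = (1/0.722 − 1/1.17)/(4πk) = 0.5303/(4π·0.0654) = 0.6453 K/W
  R_conv,out = 1/(4πr²h) = 1/(4π·1.17²·6.42) = 0.009055 K/W
ΣR = 1.345×10^-4 + 1.322×10^-4 + 0.6453 + 0.009055 = 0.6546 K/W
Q = ΔT/ΣR = (344.7 K − 293.1 K)/0.6546 = 78.8 W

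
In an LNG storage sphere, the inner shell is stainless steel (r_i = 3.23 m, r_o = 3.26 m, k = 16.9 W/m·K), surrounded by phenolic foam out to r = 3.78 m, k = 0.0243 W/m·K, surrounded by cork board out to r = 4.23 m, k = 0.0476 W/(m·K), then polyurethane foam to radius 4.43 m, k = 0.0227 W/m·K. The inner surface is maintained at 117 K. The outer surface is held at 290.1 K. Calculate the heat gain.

Treat each layer as a resistance in series:
  R_stainless steel = (1/3.23 − 1/3.26)/(4πk) = 0.002849/(4π·16.9) = 1.342×10^-5 K/W
  R_phenolic foam = (1/3.26 − 1/3.78)/(4πk) = 0.04220/(4π·0.0243) = 0.1382 K/W
  R_cork board = (1/3.78 − 1/4.23)/(4πk) = 0.02814/(4π·0.0476) = 0.04705 K/W
  R_polyurethane foam = (1/4.23 − 1/4.43)/(4πk) = 0.01067/(4π·0.0227) = 0.03742 K/W
ΣR = 1.342×10^-5 + 0.1382 + 0.04705 + 0.03742 = 0.2227 K/W
Q = ΔT/ΣR = (117 K − 290.1 K)/0.2227 = -777 W
(Negative Q ⇒ heat flows inward; heat gain = 777 W.)

Q = 777 W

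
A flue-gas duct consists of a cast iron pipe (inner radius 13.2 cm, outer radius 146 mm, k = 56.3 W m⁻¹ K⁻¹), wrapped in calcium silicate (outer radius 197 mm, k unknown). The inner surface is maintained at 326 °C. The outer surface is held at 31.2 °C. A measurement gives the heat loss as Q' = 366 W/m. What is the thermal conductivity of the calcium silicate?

k = 0.0592 W/m·K

ΣR = ΔT/Q' = |326 − 31.2|/366 = 0.8055 m·K/W
Known resistances:
  R'_cast iron = ln(0.146/0.132)/(2πk) = 0.1008/(2π·56.3) = 2.850×10^-4 m·K/W
R_calcium silicate = ΣR − ΣR_known = 0.8055 − 2.850×10^-4 = 0.8052 m·K/W
ln(r₂/r₁)/(2πk) = 0.8052 ⇒ k = 0.2996/(2π·0.8052) = 0.0592 W/m·K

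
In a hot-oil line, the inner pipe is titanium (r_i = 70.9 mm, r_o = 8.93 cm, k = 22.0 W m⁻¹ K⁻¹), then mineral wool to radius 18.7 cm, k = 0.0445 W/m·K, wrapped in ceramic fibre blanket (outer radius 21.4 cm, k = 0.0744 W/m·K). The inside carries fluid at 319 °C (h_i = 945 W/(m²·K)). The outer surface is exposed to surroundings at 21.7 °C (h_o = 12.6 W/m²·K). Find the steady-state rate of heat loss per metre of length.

Q' = 99.3 W/m

Treat each layer as a resistance in series:
  R'_conv,in = 1/(2πr h) = 1/(2π·0.0709·945) = 0.002375 m·K/W
  R'_titanium = ln(0.0893/0.0709)/(2πk) = 0.2307/(2π·22.0) = 0.001669 m·K/W
  R'_mineral wool = ln(0.187/0.0893)/(2πk) = 0.7391/(2π·0.0445) = 2.643 m·K/W
  R'_ceramic fibre blanket = ln(0.214/0.187)/(2πk) = 0.1349/(2π·0.0744) = 0.2885 m·K/W
  R'_conv,out = 1/(2πr h) = 1/(2π·0.214·12.6) = 0.05902 m·K/W
ΣR = 0.002375 + 0.001669 + 2.643 + 0.2885 + 0.05902 = 2.995 m·K/W
Q' = ΔT/ΣR = (319 °C − 21.7 °C)/2.995 = 99.3 W/m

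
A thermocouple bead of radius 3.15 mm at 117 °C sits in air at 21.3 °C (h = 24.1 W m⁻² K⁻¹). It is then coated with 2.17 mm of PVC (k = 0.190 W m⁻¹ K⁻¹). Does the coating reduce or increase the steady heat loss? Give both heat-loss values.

Critical radius for a sphere: r_cr = 2k/h = 0.0158 m = 1.58 cm.
Outer radius after coating: r₂ = 0.00315 + 0.00217 = 0.00532 m.
Since r₁ < r_cr and r₂ ≤ r_cr, the coating moves toward the maximum at r_cr — heat loss rises.
Bare: R = 1/(4πr₁²h) = 332.8 K/W; Q = 95.7/332.8 = 0.288 W.
Coated: R = R_cond + R_conv = 170.9 K/W; Q = 95.7/170.9 = 0.560 W.

increases: 0.288 → 0.560 W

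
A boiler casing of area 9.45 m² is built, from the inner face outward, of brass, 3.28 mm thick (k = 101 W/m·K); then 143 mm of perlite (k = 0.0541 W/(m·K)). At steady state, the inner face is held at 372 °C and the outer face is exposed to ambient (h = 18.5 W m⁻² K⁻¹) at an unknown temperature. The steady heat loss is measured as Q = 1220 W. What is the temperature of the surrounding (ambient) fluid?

Series resistances:
  R_brass = L/(kA) = 0.00328/(101·9.45) = 3.437×10^-6 K/W
  R_perlite = L/(kA) = 0.143/(0.0541·9.45) = 0.2797 K/W
  R_conv,out = 1/(hA) = 1/(18.5·9.45) = 0.005720 K/W
ΣR = 0.2854 K/W
ΔT = Q·ΣR = 1220 × 0.2854 = 348.2 K
Heat flows outward, so T_out = T_in − ΔT = 372 − 348.2 = 23.8 °C

T_out = 23.8 °C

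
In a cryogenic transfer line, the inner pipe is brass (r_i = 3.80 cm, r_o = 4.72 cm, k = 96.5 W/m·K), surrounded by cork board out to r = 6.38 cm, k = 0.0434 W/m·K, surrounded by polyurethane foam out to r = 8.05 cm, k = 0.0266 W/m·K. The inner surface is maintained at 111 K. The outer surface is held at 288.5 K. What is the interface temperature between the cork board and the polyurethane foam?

Resistance network (inner→outer):
  R'_brass = ln(0.0472/0.0380)/(2πk) = 0.2168/(2π·96.5) = 3.576×10^-4 m·K/W
  R'_cork board = ln(0.0638/0.0472)/(2πk) = 0.3014/(2π·0.0434) = 1.105 m·K/W
  R'_polyurethane foam = ln(0.0805/0.0638)/(2πk) = 0.2325/(2π·0.0266) = 1.391 m·K/W
ΣR = 3.576×10^-4 + 1.105 + 1.391 = 2.496 m·K/W
Q' = ΔT/ΣR = (111 K − 288.5 K)/2.496 = -71.11 W/m
From the inner boundary to the cork board/polyurethane foam interface, ΣR_partial = 1.105 m·K/W.
T_interface = T_in − Q'·ΣR_partial = 111 K − (-71.11)(1.105) = 189.6 K

T = 189.6 K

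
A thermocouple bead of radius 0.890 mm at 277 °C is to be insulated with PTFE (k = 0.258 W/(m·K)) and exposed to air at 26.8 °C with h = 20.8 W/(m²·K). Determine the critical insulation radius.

For a sphere, r_cr = 2k_ins/h = 2·0.258/20.8 = 0.0248 m = 2.48 cm

r_cr = 2.48 cm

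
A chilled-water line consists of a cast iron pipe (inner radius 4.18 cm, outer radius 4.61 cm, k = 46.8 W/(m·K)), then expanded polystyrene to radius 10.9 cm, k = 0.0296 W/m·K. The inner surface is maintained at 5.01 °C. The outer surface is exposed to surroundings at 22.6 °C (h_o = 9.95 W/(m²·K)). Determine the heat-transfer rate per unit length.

Q' = 3.68 W/m

Series thermal resistances, inner to outer:
  R'_cast iron = ln(0.0461/0.0418)/(2πk) = 0.09792/(2π·46.8) = 3.330×10^-4 m·K/W
  R'_expanded polystyrene = ln(0.109/0.0461)/(2πk) = 0.8605/(2π·0.0296) = 4.627 m·K/W
  R'_conv,out = 1/(2πr h) = 1/(2π·0.109·9.95) = 0.1467 m·K/W
ΣR = 3.330×10^-4 + 4.627 + 0.1467 = 4.774 m·K/W
Q' = ΔT/ΣR = (5.01 °C − 22.6 °C)/4.774 = -3.68 W/m
(Negative Q' ⇒ heat flows inward; heat gain = 3.68 W/m.)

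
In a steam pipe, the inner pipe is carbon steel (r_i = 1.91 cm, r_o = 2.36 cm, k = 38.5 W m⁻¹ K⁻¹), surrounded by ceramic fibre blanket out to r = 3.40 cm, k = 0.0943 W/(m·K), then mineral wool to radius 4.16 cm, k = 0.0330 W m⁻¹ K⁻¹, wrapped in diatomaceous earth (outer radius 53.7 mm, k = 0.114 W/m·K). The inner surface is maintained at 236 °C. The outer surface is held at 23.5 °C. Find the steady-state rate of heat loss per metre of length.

Treat each layer as a resistance in series:
  R'_carbon steel = ln(0.0236/0.0191)/(2πk) = 0.2116/(2π·38.5) = 8.746×10^-4 m·K/W
  R'_ceramic fibre blanket = ln(0.0340/0.0236)/(2πk) = 0.3651/(2π·0.0943) = 0.6162 m·K/W
  R'_mineral wool = ln(0.0416/0.0340)/(2πk) = 0.2017/(2π·0.0330) = 0.9730 m·K/W
  R'_diatomaceous earth = ln(0.0537/0.0416)/(2πk) = 0.2553/(2π·0.114) = 0.3564 m·K/W
ΣR = 8.746×10^-4 + 0.6162 + 0.9730 + 0.3564 = 1.946 m·K/W
Q' = ΔT/ΣR = (236 °C − 23.5 °C)/1.946 = 109 W/m

Q' = 109 W/m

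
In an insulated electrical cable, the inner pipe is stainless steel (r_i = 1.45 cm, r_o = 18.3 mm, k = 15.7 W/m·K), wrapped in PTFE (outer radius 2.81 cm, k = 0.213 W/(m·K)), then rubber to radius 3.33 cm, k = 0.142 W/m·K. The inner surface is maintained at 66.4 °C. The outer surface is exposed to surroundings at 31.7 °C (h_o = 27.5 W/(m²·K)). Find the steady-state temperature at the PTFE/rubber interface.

T = 50.1 °C

Treat each layer as a resistance in series:
  R'_stainless steel = ln(0.0183/0.0145)/(2πk) = 0.2328/(2π·15.7) = 0.002359 m·K/W
  R'_PTFE = ln(0.0281/0.0183)/(2πk) = 0.4289/(2π·0.213) = 0.3205 m·K/W
  R'_rubber = ln(0.0333/0.0281)/(2πk) = 0.1698/(2π·0.142) = 0.1903 m·K/W
  R'_conv,out = 1/(2πr h) = 1/(2π·0.0333·27.5) = 0.1738 m·K/W
ΣR = 0.002359 + 0.3205 + 0.1903 + 0.1738 = 0.6870 m·K/W
Q' = ΔT/ΣR = (66.4 °C − 31.7 °C)/0.6870 = 50.51 W/m
From the inner boundary to the PTFE/rubber interface, ΣR_partial = 0.3229 m·K/W.
T_interface = T_in − Q'·ΣR_partial = 66.4 °C − (50.51)(0.3229) = 50.1 °C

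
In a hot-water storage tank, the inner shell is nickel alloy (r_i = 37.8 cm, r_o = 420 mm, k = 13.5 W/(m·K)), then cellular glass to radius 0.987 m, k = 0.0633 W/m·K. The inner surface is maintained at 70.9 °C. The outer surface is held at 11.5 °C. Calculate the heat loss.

Q = 34.5 W

Resistance network (inner→outer):
  R_nickel alloy = (1/0.378 − 1/0.420)/(4πk) = 0.2646/(4π·13.5) = 0.001559 K/W
  R_cellular glass = (1/0.420 − 1/0.987)/(4πk) = 1.368/(4π·0.0633) = 1.720 K/W
ΣR = 0.001559 + 1.720 = 1.722 K/W
Q = ΔT/ΣR = (70.9 °C − 11.5 °C)/1.722 = 34.5 W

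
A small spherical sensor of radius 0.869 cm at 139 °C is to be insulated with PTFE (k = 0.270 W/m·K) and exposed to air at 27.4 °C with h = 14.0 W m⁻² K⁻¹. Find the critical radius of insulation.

r_cr = 3.86 cm

For a sphere, r_cr = 2k_ins/h = 2·0.270/14.0 = 0.0386 m = 3.86 cm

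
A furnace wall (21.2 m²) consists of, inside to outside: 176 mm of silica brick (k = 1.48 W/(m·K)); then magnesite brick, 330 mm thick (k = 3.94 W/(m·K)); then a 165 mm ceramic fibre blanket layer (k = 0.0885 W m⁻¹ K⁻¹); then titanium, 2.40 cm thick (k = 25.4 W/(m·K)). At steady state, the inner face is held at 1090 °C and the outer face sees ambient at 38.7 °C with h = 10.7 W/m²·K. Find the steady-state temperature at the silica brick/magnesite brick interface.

Resistance network (inner→outer):
  R_silica brick = L/(kA) = 0.176/(1.48·21.2) = 0.005609 K/W
  R_magnesite brick = L/(kA) = 0.330/(3.94·21.2) = 0.003951 K/W
  R_ceramic fibre blanket = L/(kA) = 0.165/(0.0885·21.2) = 0.08794 K/W
  R_titanium = L/(kA) = 0.0240/(25.4·21.2) = 4.457×10^-5 K/W
  R_conv,out = 1/(hA) = 1/(10.7·21.2) = 0.004408 K/W
ΣR = 0.005609 + 0.003951 + 0.08794 + 4.457×10^-5 + 0.004408 = 0.1020 K/W
Q = ΔT/ΣR = (1090 °C − 38.7 °C)/0.1020 = 10310 W
From the inner boundary to the silica brick/magnesite brick interface, ΣR_partial = 0.005609 K/W.
T_interface = T_in − Q·ΣR_partial = 1090 °C − (10310)(0.005609) = 1032 °C

T = 1032 °C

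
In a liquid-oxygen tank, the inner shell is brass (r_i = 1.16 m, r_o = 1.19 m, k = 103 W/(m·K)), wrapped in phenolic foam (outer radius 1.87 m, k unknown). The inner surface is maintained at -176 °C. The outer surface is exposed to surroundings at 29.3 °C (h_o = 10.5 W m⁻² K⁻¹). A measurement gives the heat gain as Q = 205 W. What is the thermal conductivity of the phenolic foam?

k = 0.0243 W/m·K

ΣR = ΔT/Q = |-176 − 29.3|/205 = 1.001 K/W
Known resistances:
  R_brass = (1/1.16 − 1/1.19)/(4πk) = 0.02173/(4π·103) = 1.679×10^-5 K/W
  R_conv,out = 1/(4πr²h) = 1/(4π·1.87²·10.5) = 0.002167 K/W
R_phenolic foam = ΣR − ΣR_known = 1.001 − 0.002184 = 0.9988 K/W
(1/r₁−1/r₂)/(4πk) = 0.9988 ⇒ k = 0.3056/(4π·0.9988) = 0.0243 W/m·K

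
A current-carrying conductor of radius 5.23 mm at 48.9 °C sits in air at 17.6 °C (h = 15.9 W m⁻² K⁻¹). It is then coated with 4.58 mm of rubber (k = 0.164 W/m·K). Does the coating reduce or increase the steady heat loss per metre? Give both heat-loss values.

increases: 16.4 → 19.2 W/m

Critical radius for a cylinder: r_cr = k/h = 0.0103 m = 1.03 cm.
Outer radius after coating: r₂ = 0.00523 + 0.00458 = 0.00981 m.
Since r₁ < r_cr and r₂ ≤ r_cr, the coating moves toward the maximum at r_cr — heat loss rises.
Bare: R = 1/(2πr₁h) = 1.914 m·K/W; Q = 31.3/1.914 = 16.4 W/m.
Coated: R = R_cond + R_conv = 1.631 m·K/W; Q = 31.3/1.631 = 19.2 W/m.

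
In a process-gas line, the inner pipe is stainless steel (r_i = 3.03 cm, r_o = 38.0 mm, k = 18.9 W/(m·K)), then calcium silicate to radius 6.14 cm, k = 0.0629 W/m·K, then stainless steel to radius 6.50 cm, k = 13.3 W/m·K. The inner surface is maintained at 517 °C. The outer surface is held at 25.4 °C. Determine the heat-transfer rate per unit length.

Q' = 404 W/m

Series thermal resistances, inner to outer:
  R'_stainless steel = ln(0.0380/0.0303)/(2πk) = 0.2264/(2π·18.9) = 0.001907 m·K/W
  R'_calcium silicate = ln(0.0614/0.0380)/(2πk) = 0.4798/(2π·0.0629) = 1.214 m·K/W
  R'_stainless steel = ln(0.0650/0.0614)/(2πk) = 0.05698/(2π·13.3) = 6.818×10^-4 m·K/W
ΣR = 0.001907 + 1.214 + 6.818×10^-4 = 1.217 m·K/W
Q' = ΔT/ΣR = (517 °C − 25.4 °C)/1.217 = 404 W/m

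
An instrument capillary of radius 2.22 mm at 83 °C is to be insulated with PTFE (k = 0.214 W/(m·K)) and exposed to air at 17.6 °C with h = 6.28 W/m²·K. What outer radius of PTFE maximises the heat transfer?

r_cr = 3.41 cm

For a cylinder, r_cr = k_ins/h = 0.214/6.28 = 0.0341 m = 3.41 cm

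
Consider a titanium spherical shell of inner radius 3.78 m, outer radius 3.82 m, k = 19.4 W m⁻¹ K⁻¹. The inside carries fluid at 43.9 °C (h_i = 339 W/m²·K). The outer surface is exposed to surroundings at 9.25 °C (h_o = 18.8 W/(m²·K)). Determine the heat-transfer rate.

Q = 109 kW

Treat each layer as a resistance in series:
  R_conv,in = 1/(4πr²h) = 1/(4π·3.78²·339) = 1.643×10^-5 K/W
  R_titanium = (1/3.78 − 1/3.82)/(4πk) = 0.002770/(4π·19.4) = 1.136×10^-5 K/W
  R_conv,out = 1/(4πr²h) = 1/(4π·3.82²·18.8) = 2.901×10^-4 K/W
ΣR = 1.643×10^-5 + 1.136×10^-5 + 2.901×10^-4 = 3.179×10^-4 K/W
Q = ΔT/ΣR = (43.9 °C − 9.25 °C)/3.179×10^-4 = 1.09×10^5 W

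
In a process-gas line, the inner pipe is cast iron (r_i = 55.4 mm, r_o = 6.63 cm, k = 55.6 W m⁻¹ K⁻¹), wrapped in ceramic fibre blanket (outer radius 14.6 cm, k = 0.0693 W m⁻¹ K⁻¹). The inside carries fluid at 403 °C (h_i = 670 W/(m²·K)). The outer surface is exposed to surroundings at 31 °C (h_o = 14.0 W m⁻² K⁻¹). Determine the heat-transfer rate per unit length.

Q' = 196 W/m

Treat each layer as a resistance in series:
  R'_conv,in = 1/(2πr h) = 1/(2π·0.0554·670) = 0.004288 m·K/W
  R'_cast iron = ln(0.0663/0.0554)/(2πk) = 0.1796/(2π·55.6) = 5.141×10^-4 m·K/W
  R'_ceramic fibre blanket = ln(0.146/0.0663)/(2πk) = 0.7894/(2π·0.0693) = 1.813 m·K/W
  R'_conv,out = 1/(2πr h) = 1/(2π·0.146·14.0) = 0.07786 m·K/W
ΣR = 0.004288 + 5.141×10^-4 + 1.813 + 0.07786 = 1.896 m·K/W
Q' = ΔT/ΣR = (403 °C − 31 °C)/1.896 = 196 W/m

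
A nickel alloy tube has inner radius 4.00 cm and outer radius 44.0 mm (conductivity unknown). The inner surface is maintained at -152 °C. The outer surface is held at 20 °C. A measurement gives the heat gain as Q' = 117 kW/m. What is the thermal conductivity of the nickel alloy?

ΣR = ΔT/Q' = |-152 − 20|/1.17×10^5 = 0.001470 m·K/W
ln(r₂/r₁)/(2πk) = 0.001470 ⇒ k = 0.09531/(2π·0.001470) = 10.3 W/m·K

k = 10.3 W/m·K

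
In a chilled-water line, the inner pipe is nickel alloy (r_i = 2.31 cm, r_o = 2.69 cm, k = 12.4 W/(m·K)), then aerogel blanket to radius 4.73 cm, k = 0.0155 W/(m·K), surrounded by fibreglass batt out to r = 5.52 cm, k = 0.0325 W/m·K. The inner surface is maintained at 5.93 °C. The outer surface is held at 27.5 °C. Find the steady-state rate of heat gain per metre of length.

Treat each layer as a resistance in series:
  R'_nickel alloy = ln(0.0269/0.0231)/(2πk) = 0.1523/(2π·12.4) = 0.001955 m·K/W
  R'_aerogel blanket = ln(0.0473/0.0269)/(2πk) = 0.5644/(2π·0.0155) = 5.795 m·K/W
  R'_fibreglass batt = ln(0.0552/0.0473)/(2πk) = 0.1545/(2π·0.0325) = 0.7564 m·K/W
ΣR = 0.001955 + 5.795 + 0.7564 = 6.553 m·K/W
Q' = ΔT/ΣR = (5.93 °C − 27.5 °C)/6.553 = -3.29 W/m
(Negative Q' ⇒ heat flows inward; heat gain = 3.29 W/m.)

Q' = 3.29 W/m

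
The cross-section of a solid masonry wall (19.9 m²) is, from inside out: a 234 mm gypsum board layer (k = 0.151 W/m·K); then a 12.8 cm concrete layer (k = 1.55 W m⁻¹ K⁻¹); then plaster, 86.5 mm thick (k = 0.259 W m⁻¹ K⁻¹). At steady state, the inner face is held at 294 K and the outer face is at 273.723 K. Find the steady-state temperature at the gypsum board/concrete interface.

Treat each layer as a resistance in series:
  R_gypsum board = L/(kA) = 0.234/(0.151·19.9) = 0.07787 K/W
  R_concrete = L/(kA) = 0.128/(1.55·19.9) = 0.004150 K/W
  R_plaster = L/(kA) = 0.0865/(0.259·19.9) = 0.01678 K/W
ΣR = 0.07787 + 0.004150 + 0.01678 = 0.09880 K/W
Q = ΔT/ΣR = (294 K − 273.723 K)/0.09880 = 205.2 W
From the inner boundary to the gypsum board/concrete interface, ΣR_partial = 0.07787 K/W.
T_interface = T_in − Q·ΣR_partial = 294 K − (205.2)(0.07787) = 278.02 K

T = 278.02 K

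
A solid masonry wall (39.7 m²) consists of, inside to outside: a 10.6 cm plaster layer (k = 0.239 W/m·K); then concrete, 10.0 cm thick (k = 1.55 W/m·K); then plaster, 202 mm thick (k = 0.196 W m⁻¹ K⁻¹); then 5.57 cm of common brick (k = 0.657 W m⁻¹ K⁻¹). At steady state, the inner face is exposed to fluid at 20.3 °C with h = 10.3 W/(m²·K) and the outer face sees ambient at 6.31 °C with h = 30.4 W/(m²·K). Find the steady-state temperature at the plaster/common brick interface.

Resistance network (inner→outer):
  R_conv,in = 1/(hA) = 1/(10.3·39.7) = 0.002446 K/W
  R_plaster = L/(kA) = 0.106/(0.239·39.7) = 0.01117 K/W
  R_concrete = L/(kA) = 0.100/(1.55·39.7) = 0.001625 K/W
  R_plaster = L/(kA) = 0.202/(0.196·39.7) = 0.02596 K/W
  R_common brick = L/(kA) = 0.0557/(0.657·39.7) = 0.002135 K/W
  R_conv,out = 1/(hA) = 1/(30.4·39.7) = 8.286×10^-4 K/W
ΣR = 0.002446 + 0.01117 + 0.001625 + 0.02596 + 0.002135 + 8.286×10^-4 = 0.04416 K/W
Q = ΔT/ΣR = (20.3 °C − 6.31 °C)/0.04416 = 316.8 W
From the inner boundary to the plaster/common brick interface, ΣR_partial = 0.04120 K/W.
T_interface = T_in − Q·ΣR_partial = 20.3 °C − (316.8)(0.04120) = 7.25 °C

T = 7.25 °C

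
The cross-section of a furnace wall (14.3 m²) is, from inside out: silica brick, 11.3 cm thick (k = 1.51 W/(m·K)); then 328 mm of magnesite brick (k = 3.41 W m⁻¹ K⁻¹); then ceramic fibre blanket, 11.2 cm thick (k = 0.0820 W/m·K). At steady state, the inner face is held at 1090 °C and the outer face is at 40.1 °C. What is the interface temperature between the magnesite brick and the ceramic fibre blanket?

Series thermal resistances, inner to outer:
  R_silica brick = L/(kA) = 0.113/(1.51·14.3) = 0.005233 K/W
  R_magnesite brick = L/(kA) = 0.328/(3.41·14.3) = 0.006726 K/W
  R_ceramic fibre blanket = L/(kA) = 0.112/(0.0820·14.3) = 0.09551 K/W
ΣR = 0.005233 + 0.006726 + 0.09551 = 0.1075 K/W
Q = ΔT/ΣR = (1090 °C − 40.1 °C)/0.1075 = 9767 W
From the inner boundary to the magnesite brick/ceramic fibre blanket interface, ΣR_partial = 0.01196 K/W.
T_interface = T_in − Q·ΣR_partial = 1090 °C − (9767)(0.01196) = 973 °C

T = 973 °C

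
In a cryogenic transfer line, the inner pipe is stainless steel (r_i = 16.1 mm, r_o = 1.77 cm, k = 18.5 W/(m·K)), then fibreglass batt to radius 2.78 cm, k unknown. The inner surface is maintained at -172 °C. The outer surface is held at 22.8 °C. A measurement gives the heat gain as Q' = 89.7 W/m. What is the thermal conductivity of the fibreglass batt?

ΣR = ΔT/Q' = |-172 − 22.8|/89.7 = 2.172 m·K/W
Known resistances:
  R'_stainless steel = ln(0.0177/0.0161)/(2πk) = 0.09475/(2π·18.5) = 8.151×10^-4 m·K/W
R_fibreglass batt = ΣR − ΣR_known = 2.172 − 8.151×10^-4 = 2.171 m·K/W
ln(r₂/r₁)/(2πk) = 2.171 ⇒ k = 0.4515/(2π·2.171) = 0.0331 W/m·K

k = 0.0331 W/m·K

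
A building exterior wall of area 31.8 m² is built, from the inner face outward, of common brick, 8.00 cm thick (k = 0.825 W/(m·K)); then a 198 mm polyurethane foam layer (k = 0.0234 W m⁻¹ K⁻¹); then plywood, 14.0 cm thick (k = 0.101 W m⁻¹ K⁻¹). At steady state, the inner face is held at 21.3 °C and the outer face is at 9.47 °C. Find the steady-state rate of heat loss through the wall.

Series thermal resistances, inner to outer:
  R_common brick = L/(kA) = 0.0800/(0.825·31.8) = 0.003049 K/W
  R_polyurethane foam = L/(kA) = 0.198/(0.0234·31.8) = 0.2661 K/W
  R_plywood = L/(kA) = 0.140/(0.101·31.8) = 0.04359 K/W
ΣR = 0.003049 + 0.2661 + 0.04359 = 0.3127 K/W
Q = ΔT/ΣR = (21.3 °C − 9.47 °C)/0.3127 = 37.8 W

Q = 37.8 W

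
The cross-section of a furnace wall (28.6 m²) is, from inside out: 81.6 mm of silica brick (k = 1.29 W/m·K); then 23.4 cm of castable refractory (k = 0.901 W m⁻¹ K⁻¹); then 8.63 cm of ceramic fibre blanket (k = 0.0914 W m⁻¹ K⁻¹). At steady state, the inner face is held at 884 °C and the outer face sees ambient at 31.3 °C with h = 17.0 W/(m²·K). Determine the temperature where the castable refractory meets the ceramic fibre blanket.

T = 676 °C

Resistance network (inner→outer):
  R_silica brick = L/(kA) = 0.0816/(1.29·28.6) = 0.002212 K/W
  R_castable refractory = L/(kA) = 0.234/(0.901·28.6) = 0.009081 K/W
  R_ceramic fibre blanket = L/(kA) = 0.0863/(0.0914·28.6) = 0.03301 K/W
  R_conv,out = 1/(hA) = 1/(17.0·28.6) = 0.002057 K/W
ΣR = 0.002212 + 0.009081 + 0.03301 + 0.002057 = 0.04636 K/W
Q = ΔT/ΣR = (884 °C − 31.3 °C)/0.04636 = 18390 W
From the inner boundary to the castable refractory/ceramic fibre blanket interface, ΣR_partial = 0.01129 K/W.
T_interface = T_in − Q·ΣR_partial = 884 °C − (18390)(0.01129) = 676 °C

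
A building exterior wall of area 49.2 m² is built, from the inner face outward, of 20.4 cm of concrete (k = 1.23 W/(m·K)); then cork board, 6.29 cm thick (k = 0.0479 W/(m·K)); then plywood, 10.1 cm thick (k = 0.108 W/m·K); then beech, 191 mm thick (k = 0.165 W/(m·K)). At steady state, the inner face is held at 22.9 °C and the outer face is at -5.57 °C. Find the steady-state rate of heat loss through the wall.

Series thermal resistances, inner to outer:
  R_concrete = L/(kA) = 0.204/(1.23·49.2) = 0.003371 K/W
  R_cork board = L/(kA) = 0.0629/(0.0479·49.2) = 0.02669 K/W
  R_plywood = L/(kA) = 0.101/(0.108·49.2) = 0.01901 K/W
  R_beech = L/(kA) = 0.191/(0.165·49.2) = 0.02353 K/W
ΣR = 0.003371 + 0.02669 + 0.01901 + 0.02353 = 0.07260 K/W
Q = ΔT/ΣR = (22.9 °C − -5.57 °C)/0.07260 = 392 W

Q = 392 W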